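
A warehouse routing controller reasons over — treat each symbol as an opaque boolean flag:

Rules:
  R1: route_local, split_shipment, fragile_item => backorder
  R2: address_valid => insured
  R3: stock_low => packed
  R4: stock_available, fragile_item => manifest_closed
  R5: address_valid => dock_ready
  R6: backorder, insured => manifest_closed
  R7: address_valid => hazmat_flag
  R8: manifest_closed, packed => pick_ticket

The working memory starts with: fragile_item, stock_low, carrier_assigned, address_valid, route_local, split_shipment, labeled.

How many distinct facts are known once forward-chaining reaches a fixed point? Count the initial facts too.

14

Round 1: R1 [route_local, split_shipment, fragile_item => backorder]; R2 [address_valid => insured]; R3 [stock_low => packed]; R5 [address_valid => dock_ready]; R7 [address_valid => hazmat_flag]. New: backorder, insured, packed, dock_ready, hazmat_flag.
Round 2: R6 [backorder, insured => manifest_closed]. New: manifest_closed.
Round 3: R8 [manifest_closed, packed => pick_ticket]. New: pick_ticket.
Closure: {address_valid, backorder, carrier_assigned, dock_ready, fragile_item, hazmat_flag, insured, labeled, manifest_closed, packed, pick_ticket, route_local, split_shipment, stock_low} — 14 facts.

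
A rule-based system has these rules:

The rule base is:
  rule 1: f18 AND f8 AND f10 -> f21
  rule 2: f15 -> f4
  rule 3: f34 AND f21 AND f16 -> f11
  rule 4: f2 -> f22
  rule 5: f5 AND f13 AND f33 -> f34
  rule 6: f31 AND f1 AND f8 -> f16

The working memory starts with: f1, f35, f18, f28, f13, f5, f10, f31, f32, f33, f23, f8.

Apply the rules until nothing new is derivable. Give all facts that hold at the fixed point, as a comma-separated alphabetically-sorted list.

Round 1: rule 1 [f18 AND f8 AND f10 -> f21]; rule 5 [f5 AND f13 AND f33 -> f34]; rule 6 [f31 AND f1 AND f8 -> f16]. New: f21, f34, f16.
Round 2: rule 3 [f34 AND f21 AND f16 -> f11]. New: f11.

f1, f10, f11, f13, f16, f18, f21, f23, f28, f31, f32, f33, f34, f35, f5, f8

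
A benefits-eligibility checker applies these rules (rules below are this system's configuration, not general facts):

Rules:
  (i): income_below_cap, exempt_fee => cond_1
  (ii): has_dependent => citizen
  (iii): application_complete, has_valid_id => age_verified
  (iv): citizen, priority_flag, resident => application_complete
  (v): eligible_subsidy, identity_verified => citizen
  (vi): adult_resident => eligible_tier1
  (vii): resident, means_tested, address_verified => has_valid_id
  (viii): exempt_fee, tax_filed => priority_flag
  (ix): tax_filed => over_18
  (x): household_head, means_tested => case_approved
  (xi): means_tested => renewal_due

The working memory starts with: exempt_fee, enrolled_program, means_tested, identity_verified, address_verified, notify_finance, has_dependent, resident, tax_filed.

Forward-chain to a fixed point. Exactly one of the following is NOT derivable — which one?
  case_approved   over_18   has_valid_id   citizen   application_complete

Round 1: (ii) [has_dependent => citizen]; (vii) [resident, means_tested, address_verified => has_valid_id]; (viii) [exempt_fee, tax_filed => priority_flag]; (ix) [tax_filed => over_18]; (xi) [means_tested => renewal_due]. Adds citizen, has_valid_id, priority_flag, over_18, renewal_due.
Round 2: (iv) [citizen, priority_flag, resident => application_complete]. Adds application_complete.
Round 3: (iii) [application_complete, has_valid_id => age_verified]. Adds age_verified.
Derived: citizen (round 1), has_valid_id (round 1), over_18 (round 1), application_complete (round 2). case_approved never appears in any round.

case_approved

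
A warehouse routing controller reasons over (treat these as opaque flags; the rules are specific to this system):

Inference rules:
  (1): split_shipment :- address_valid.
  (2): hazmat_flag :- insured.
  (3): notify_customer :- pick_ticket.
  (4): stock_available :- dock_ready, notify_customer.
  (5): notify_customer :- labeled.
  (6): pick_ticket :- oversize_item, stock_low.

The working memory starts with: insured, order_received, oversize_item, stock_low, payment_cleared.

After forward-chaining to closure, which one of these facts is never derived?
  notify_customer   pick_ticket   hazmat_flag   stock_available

Round 1: (2) [hazmat_flag :- insured.]; (6) [pick_ticket :- oversize_item, stock_low.]. Adds hazmat_flag, pick_ticket.
Round 2: (3) [notify_customer :- pick_ticket.]. Adds notify_customer.
Derived: hazmat_flag (round 1), pick_ticket (round 1), notify_customer (round 2). stock_available never appears in any round.

stock_available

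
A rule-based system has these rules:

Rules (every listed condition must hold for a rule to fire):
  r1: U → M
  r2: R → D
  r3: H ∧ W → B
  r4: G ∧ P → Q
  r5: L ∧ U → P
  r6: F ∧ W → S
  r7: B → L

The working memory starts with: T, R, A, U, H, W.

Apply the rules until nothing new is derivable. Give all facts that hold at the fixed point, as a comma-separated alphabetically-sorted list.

A, B, D, H, L, M, P, R, T, U, W

Round 1: r1 [U → M]; r2 [R → D]; r3 [H ∧ W → B]. New: M, D, B.
Round 2: r7 [B → L]. New: L.
Round 3: r5 [L ∧ U → P]. New: P.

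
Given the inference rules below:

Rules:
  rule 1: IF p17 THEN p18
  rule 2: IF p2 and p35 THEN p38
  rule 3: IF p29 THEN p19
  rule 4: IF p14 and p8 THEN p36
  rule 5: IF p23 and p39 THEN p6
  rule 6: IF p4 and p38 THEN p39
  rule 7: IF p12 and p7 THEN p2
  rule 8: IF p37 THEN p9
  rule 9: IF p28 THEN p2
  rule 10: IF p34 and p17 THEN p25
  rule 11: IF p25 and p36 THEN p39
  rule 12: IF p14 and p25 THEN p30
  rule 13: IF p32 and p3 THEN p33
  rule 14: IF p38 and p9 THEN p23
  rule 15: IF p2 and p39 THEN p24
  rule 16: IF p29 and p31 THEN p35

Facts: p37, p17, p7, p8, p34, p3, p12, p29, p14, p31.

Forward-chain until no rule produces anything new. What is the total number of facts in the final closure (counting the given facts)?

Round 1 fires rule 1, rule 3, rule 4, rule 7, rule 8, rule 10, rule 16, giving p18, p19, p36, p2, p9, p25, p35.
Round 2 fires rule 2, rule 11, rule 12, giving p38, p39, p30.
Round 3 fires rule 14, rule 15, giving p23, p24.
Round 4 fires rule 5, giving p6.
Closure: {p12, p14, p17, p18, p19, p2, p23, p24, p25, p29, p3, p30, p31, p34, p35, p36, p37, p38, p39, p6, p7, p8, p9} — 23 facts.

23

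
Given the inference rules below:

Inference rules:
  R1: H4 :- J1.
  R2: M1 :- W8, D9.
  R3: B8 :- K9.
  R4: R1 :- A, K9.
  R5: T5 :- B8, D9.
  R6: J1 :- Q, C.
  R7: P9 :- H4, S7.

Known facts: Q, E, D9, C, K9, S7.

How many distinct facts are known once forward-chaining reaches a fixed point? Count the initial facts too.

Round 1 — R3, R6, derive B8, J1.
Round 2 — R1, R5, derive H4, T5.
Round 3 — R7, derive P9.
Closure: {B8, C, D9, E, H4, J1, K9, P9, Q, S7, T5} — 11 facts.

11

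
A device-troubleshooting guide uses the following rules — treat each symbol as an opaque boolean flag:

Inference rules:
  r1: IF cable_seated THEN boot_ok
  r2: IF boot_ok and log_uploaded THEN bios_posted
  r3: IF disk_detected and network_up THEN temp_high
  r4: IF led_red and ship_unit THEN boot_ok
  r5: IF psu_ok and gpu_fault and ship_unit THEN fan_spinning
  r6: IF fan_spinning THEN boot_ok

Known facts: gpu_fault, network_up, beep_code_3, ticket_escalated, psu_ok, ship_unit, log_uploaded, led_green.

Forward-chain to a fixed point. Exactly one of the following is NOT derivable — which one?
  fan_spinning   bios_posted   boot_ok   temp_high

temp_high

Round 1: r5 [IF psu_ok and gpu_fault and ship_unit THEN fan_spinning]. Adds fan_spinning.
Round 2: r6 [IF fan_spinning THEN boot_ok]. Adds boot_ok.
Round 3: r2 [IF boot_ok and log_uploaded THEN bios_posted]. Adds bios_posted.
Derived: fan_spinning (round 1), bios_posted (round 3), boot_ok (round 2). temp_high never appears in any round.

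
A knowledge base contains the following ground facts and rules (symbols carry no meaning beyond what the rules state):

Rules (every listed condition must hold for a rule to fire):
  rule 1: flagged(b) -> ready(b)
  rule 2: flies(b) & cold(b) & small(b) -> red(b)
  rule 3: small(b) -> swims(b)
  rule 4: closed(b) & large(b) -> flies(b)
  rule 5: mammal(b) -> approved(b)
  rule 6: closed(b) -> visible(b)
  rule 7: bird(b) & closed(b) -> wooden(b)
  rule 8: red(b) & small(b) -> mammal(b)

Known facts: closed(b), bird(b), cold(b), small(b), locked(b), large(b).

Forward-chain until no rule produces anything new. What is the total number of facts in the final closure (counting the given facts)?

Round 1: rule 3 [small(b) -> swims(b)]; rule 4 [closed(b) & large(b) -> flies(b)]; rule 6 [closed(b) -> visible(b)]; rule 7 [bird(b) & closed(b) -> wooden(b)]. New: swims(b), flies(b), visible(b), wooden(b).
Round 2: rule 2 [flies(b) & cold(b) & small(b) -> red(b)]. New: red(b).
Round 3: rule 8 [red(b) & small(b) -> mammal(b)]. New: mammal(b).
Round 4: rule 5 [mammal(b) -> approved(b)]. New: approved(b).
Closure: {approved(b), bird(b), closed(b), cold(b), flies(b), large(b), locked(b), mammal(b), red(b), small(b), swims(b), visible(b), wooden(b)} — 13 facts.

13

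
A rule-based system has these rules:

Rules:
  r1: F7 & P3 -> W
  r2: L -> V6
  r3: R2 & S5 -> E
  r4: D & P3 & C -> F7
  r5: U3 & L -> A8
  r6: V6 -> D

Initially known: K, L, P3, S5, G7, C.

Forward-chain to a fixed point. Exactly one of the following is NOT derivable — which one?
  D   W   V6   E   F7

Round 1: r2 [L -> V6]. Adds V6.
Round 2: r6 [V6 -> D]. Adds D.
Round 3: r4 [D & P3 & C -> F7]. Adds F7.
Round 4: r1 [F7 & P3 -> W]. Adds W.
Derived: W (round 4), V6 (round 1), D (round 2), F7 (round 3). E never appears in any round.

E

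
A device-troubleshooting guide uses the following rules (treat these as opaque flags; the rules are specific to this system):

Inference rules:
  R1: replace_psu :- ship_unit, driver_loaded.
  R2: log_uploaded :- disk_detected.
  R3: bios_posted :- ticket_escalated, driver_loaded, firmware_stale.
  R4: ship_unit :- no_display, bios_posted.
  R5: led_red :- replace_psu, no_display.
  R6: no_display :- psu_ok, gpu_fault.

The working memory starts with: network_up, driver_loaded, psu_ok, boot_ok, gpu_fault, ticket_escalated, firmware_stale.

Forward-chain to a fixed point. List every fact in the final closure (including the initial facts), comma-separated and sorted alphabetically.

Round 1: R3 [bios_posted :- ticket_escalated, driver_loaded, firmware_stale.]; R6 [no_display :- psu_ok, gpu_fault.]. Adds bios_posted, no_display.
Round 2: R4 [ship_unit :- no_display, bios_posted.]. Adds ship_unit.
Round 3: R1 [replace_psu :- ship_unit, driver_loaded.]. Adds replace_psu.
Round 4: R5 [led_red :- replace_psu, no_display.]. Adds led_red.

bios_posted, boot_ok, driver_loaded, firmware_stale, gpu_fault, led_red, network_up, no_display, psu_ok, replace_psu, ship_unit, ticket_escalated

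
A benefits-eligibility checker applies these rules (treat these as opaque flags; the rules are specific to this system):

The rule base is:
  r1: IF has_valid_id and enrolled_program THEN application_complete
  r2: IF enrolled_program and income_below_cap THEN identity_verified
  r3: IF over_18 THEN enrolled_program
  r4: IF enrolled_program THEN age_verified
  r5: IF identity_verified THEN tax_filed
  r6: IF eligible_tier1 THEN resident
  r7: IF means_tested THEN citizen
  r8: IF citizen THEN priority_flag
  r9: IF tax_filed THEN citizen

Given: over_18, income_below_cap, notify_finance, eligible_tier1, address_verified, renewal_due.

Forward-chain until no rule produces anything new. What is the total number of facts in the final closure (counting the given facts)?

13

Round 1 — r3, r6, derive enrolled_program, resident.
Round 2 — r2, r4, derive identity_verified, age_verified.
Round 3 — r5, derive tax_filed.
Round 4 — r9, derive citizen.
Round 5 — r8, derive priority_flag.
Closure: {address_verified, age_verified, citizen, eligible_tier1, enrolled_program, identity_verified, income_below_cap, notify_finance, over_18, priority_flag, renewal_due, resident, tax_filed} — 13 facts.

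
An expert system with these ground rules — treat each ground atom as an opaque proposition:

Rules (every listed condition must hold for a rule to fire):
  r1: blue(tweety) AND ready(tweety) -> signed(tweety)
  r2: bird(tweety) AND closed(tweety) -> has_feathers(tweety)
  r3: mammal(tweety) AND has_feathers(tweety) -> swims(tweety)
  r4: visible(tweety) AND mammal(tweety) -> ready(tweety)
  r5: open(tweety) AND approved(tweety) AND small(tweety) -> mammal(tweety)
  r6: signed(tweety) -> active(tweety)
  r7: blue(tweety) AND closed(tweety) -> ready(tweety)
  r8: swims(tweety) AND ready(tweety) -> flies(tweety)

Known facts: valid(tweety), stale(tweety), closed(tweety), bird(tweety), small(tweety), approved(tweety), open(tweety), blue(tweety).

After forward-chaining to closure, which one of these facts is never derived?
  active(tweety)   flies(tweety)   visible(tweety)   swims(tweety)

visible(tweety)

Round 1: r2 [bird(tweety) AND closed(tweety) -> has_feathers(tweety)]; r5 [open(tweety) AND approved(tweety) AND small(tweety) -> mammal(tweety)]; r7 [blue(tweety) AND closed(tweety) -> ready(tweety)]. New: has_feathers(tweety), mammal(tweety), ready(tweety).
Round 2: r1 [blue(tweety) AND ready(tweety) -> signed(tweety)]; r3 [mammal(tweety) AND has_feathers(tweety) -> swims(tweety)]. New: signed(tweety), swims(tweety).
Round 3: r6 [signed(tweety) -> active(tweety)]; r8 [swims(tweety) AND ready(tweety) -> flies(tweety)]. New: active(tweety), flies(tweety).
Derived: flies(tweety) (round 3), active(tweety) (round 3), swims(tweety) (round 2). visible(tweety) never appears in any round.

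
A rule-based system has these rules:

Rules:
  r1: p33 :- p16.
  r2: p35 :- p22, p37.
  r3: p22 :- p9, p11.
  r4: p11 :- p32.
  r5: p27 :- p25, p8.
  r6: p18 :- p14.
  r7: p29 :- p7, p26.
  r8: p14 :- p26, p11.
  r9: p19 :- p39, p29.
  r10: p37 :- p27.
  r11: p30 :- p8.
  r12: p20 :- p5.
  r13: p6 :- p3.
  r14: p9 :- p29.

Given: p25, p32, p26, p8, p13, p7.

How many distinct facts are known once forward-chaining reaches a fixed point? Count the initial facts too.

Round 1 fires r4, r5, r7, r11, giving p11, p27, p29, p30.
Round 2 fires r8, r10, r14, giving p14, p37, p9.
Round 3 fires r3, r6, giving p22, p18.
Round 4 fires r2, giving p35.
Closure: {p11, p13, p14, p18, p22, p25, p26, p27, p29, p30, p32, p35, p37, p7, p8, p9} — 16 facts.

16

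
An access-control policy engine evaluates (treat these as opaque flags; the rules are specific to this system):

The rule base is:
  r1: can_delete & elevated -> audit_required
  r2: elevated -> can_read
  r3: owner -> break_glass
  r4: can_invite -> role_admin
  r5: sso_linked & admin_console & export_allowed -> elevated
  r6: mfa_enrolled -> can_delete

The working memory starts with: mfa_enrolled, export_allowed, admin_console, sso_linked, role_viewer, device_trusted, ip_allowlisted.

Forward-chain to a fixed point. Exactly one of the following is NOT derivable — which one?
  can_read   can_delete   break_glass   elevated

break_glass

Round 1: r5 [sso_linked & admin_console & export_allowed -> elevated]; r6 [mfa_enrolled -> can_delete]. Adds elevated, can_delete.
Round 2: r1 [can_delete & elevated -> audit_required]; r2 [elevated -> can_read]. Adds audit_required, can_read.
Derived: can_delete (round 1), can_read (round 2), elevated (round 1). break_glass never appears in any round.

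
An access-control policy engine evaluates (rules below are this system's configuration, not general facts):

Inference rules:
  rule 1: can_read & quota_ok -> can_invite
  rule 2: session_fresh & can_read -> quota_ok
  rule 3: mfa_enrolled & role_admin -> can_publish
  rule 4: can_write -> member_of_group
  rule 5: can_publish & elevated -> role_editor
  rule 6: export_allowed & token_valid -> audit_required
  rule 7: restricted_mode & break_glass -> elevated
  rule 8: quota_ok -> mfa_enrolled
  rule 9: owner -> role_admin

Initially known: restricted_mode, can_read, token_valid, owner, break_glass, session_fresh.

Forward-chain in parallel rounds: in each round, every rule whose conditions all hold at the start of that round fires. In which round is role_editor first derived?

4

[1] rule 2 [session_fresh & can_read -> quota_ok]; rule 7 [restricted_mode & break_glass -> elevated]; rule 9 [owner -> role_admin]. ⇒ new: quota_ok, elevated, role_admin.
[2] rule 1 [can_read & quota_ok -> can_invite]; rule 8 [quota_ok -> mfa_enrolled]. ⇒ new: can_invite, mfa_enrolled.
[3] rule 3 [mfa_enrolled & role_admin -> can_publish]. ⇒ new: can_publish.
[4] rule 5 [can_publish & elevated -> role_editor]. ⇒ new: role_editor.
role_editor first appears in round 4.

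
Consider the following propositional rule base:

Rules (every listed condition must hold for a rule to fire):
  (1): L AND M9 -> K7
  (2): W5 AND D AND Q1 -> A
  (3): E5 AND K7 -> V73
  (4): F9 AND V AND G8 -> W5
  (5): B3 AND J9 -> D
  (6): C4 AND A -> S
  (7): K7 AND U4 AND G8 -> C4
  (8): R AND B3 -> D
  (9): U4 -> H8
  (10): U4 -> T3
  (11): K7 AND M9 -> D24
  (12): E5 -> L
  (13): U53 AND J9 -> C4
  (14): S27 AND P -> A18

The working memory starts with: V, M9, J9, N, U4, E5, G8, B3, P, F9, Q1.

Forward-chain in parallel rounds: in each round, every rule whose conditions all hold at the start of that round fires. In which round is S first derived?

Round 1 fires (4), (5), (9), (10), (12), giving W5, D, H8, T3, L.
Round 2 fires (1), (2), giving K7, A.
Round 3 fires (3), (7), (11), giving V73, C4, D24.
Round 4 fires (6), giving S.
S first appears in round 4.

4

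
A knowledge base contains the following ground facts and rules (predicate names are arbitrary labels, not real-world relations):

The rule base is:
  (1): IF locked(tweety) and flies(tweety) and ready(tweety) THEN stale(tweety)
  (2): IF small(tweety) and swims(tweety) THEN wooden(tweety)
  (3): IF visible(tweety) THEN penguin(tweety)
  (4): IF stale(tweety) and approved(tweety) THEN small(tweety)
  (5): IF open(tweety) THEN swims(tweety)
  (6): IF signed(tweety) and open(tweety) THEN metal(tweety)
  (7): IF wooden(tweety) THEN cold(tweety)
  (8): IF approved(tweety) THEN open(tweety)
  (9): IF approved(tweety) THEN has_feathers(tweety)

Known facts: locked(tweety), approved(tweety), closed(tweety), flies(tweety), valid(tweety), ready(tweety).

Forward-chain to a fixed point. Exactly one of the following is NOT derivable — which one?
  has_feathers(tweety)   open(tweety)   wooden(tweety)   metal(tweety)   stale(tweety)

metal(tweety)

Round 1: (1) [IF locked(tweety) and flies(tweety) and ready(tweety) THEN stale(tweety)]; (8) [IF approved(tweety) THEN open(tweety)]; (9) [IF approved(tweety) THEN has_feathers(tweety)]. New: stale(tweety), open(tweety), has_feathers(tweety).
Round 2: (4) [IF stale(tweety) and approved(tweety) THEN small(tweety)]; (5) [IF open(tweety) THEN swims(tweety)]. New: small(tweety), swims(tweety).
Round 3: (2) [IF small(tweety) and swims(tweety) THEN wooden(tweety)]. New: wooden(tweety).
Round 4: (7) [IF wooden(tweety) THEN cold(tweety)]. New: cold(tweety).
Derived: has_feathers(tweety) (round 1), open(tweety) (round 1), wooden(tweety) (round 3), stale(tweety) (round 1). metal(tweety) never appears in any round.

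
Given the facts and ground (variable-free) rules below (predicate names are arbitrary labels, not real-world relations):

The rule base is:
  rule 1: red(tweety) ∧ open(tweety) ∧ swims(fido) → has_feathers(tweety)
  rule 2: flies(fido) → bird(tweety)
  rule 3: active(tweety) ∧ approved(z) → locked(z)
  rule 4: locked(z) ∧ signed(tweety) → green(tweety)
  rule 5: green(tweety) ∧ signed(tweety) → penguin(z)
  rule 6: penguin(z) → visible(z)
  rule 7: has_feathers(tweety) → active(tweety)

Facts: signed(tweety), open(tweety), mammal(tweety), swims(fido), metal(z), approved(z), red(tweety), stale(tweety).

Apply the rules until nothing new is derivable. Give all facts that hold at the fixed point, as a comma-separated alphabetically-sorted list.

active(tweety), approved(z), green(tweety), has_feathers(tweety), locked(z), mammal(tweety), metal(z), open(tweety), penguin(z), red(tweety), signed(tweety), stale(tweety), swims(fido), visible(z)

Round 1: rule 1 [red(tweety) ∧ open(tweety) ∧ swims(fido) → has_feathers(tweety)]. Adds has_feathers(tweety).
Round 2: rule 7 [has_feathers(tweety) → active(tweety)]. Adds active(tweety).
Round 3: rule 3 [active(tweety) ∧ approved(z) → locked(z)]. Adds locked(z).
Round 4: rule 4 [locked(z) ∧ signed(tweety) → green(tweety)]. Adds green(tweety).
Round 5: rule 5 [green(tweety) ∧ signed(tweety) → penguin(z)]. Adds penguin(z).
Round 6: rule 6 [penguin(z) → visible(z)]. Adds visible(z).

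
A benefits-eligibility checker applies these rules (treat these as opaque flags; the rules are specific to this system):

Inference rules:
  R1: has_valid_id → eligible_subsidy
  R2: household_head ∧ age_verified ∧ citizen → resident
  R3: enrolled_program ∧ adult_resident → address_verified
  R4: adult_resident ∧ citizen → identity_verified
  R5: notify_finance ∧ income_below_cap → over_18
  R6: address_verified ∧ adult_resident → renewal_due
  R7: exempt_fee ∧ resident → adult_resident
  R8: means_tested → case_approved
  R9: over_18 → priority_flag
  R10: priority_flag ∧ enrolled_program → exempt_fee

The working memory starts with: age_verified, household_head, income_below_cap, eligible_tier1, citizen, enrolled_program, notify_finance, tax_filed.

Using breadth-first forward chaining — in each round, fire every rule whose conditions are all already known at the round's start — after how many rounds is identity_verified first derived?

5

Round 1: R2 [household_head ∧ age_verified ∧ citizen → resident]; R5 [notify_finance ∧ income_below_cap → over_18]. New: resident, over_18.
Round 2: R9 [over_18 → priority_flag]. New: priority_flag.
Round 3: R10 [priority_flag ∧ enrolled_program → exempt_fee]. New: exempt_fee.
Round 4: R7 [exempt_fee ∧ resident → adult_resident]. New: adult_resident.
Round 5: R3 [enrolled_program ∧ adult_resident → address_verified]; R4 [adult_resident ∧ citizen → identity_verified]. New: address_verified, identity_verified.
identity_verified first appears in round 5.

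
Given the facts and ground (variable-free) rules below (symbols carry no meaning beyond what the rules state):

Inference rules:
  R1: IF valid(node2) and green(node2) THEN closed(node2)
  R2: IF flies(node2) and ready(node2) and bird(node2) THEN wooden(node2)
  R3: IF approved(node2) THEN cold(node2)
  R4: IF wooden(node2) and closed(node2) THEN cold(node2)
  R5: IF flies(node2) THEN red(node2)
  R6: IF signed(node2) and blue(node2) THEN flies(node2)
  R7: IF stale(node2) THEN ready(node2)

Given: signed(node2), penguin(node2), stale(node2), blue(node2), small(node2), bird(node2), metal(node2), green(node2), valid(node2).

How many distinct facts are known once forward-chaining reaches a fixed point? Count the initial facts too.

15

[1] R1 [IF valid(node2) and green(node2) THEN closed(node2)]; R6 [IF signed(node2) and blue(node2) THEN flies(node2)]; R7 [IF stale(node2) THEN ready(node2)]. ⇒ new: closed(node2), flies(node2), ready(node2).
[2] R2 [IF flies(node2) and ready(node2) and bird(node2) THEN wooden(node2)]; R5 [IF flies(node2) THEN red(node2)]. ⇒ new: wooden(node2), red(node2).
[3] R4 [IF wooden(node2) and closed(node2) THEN cold(node2)]. ⇒ new: cold(node2).
Closure: {bird(node2), blue(node2), closed(node2), cold(node2), flies(node2), green(node2), metal(node2), penguin(node2), ready(node2), red(node2), signed(node2), small(node2), stale(node2), valid(node2), wooden(node2)} — 15 facts.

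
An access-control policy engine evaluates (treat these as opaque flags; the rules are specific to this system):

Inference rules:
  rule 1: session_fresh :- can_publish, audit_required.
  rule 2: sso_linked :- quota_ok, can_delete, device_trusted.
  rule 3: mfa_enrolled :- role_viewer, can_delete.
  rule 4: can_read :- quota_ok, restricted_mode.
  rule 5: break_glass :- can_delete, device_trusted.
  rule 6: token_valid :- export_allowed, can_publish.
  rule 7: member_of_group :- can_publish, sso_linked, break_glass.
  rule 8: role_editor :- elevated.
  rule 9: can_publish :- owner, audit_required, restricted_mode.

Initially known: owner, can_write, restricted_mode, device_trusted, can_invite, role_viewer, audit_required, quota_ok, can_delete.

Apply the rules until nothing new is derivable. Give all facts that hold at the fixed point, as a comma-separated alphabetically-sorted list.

Round 1 fires rule 2, rule 3, rule 4, rule 5, rule 9, giving sso_linked, mfa_enrolled, can_read, break_glass, can_publish.
Round 2 fires rule 1, rule 7, giving session_fresh, member_of_group.

audit_required, break_glass, can_delete, can_invite, can_publish, can_read, can_write, device_trusted, member_of_group, mfa_enrolled, owner, quota_ok, restricted_mode, role_viewer, session_fresh, sso_linked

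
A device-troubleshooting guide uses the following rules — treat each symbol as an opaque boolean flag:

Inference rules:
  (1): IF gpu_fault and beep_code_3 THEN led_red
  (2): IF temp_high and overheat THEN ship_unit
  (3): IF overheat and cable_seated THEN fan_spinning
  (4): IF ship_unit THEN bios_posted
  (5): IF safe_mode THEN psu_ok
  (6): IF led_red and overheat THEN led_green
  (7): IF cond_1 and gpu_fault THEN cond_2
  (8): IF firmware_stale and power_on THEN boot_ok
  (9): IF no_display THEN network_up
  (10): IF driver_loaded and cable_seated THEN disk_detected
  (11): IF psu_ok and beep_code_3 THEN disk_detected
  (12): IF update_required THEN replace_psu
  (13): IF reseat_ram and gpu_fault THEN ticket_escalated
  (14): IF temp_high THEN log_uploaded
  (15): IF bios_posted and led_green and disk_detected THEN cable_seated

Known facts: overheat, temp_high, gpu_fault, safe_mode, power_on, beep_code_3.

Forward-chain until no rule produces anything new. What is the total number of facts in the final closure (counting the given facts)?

Round 1: (1) [IF gpu_fault and beep_code_3 THEN led_red]; (2) [IF temp_high and overheat THEN ship_unit]; (5) [IF safe_mode THEN psu_ok]; (14) [IF temp_high THEN log_uploaded]. New: led_red, ship_unit, psu_ok, log_uploaded.
Round 2: (4) [IF ship_unit THEN bios_posted]; (6) [IF led_red and overheat THEN led_green]; (11) [IF psu_ok and beep_code_3 THEN disk_detected]. New: bios_posted, led_green, disk_detected.
Round 3: (15) [IF bios_posted and led_green and disk_detected THEN cable_seated]. New: cable_seated.
Round 4: (3) [IF overheat and cable_seated THEN fan_spinning]. New: fan_spinning.
Closure: {beep_code_3, bios_posted, cable_seated, disk_detected, fan_spinning, gpu_fault, led_green, led_red, log_uploaded, overheat, power_on, psu_ok, safe_mode, ship_unit, temp_high} — 15 facts.

15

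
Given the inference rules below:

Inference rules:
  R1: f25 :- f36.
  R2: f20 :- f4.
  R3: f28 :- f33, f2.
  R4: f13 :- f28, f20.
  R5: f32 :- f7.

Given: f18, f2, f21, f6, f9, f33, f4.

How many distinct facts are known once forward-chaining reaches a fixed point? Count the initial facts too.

10

Round 1: R2 [f20 :- f4.]; R3 [f28 :- f33, f2.]. New: f20, f28.
Round 2: R4 [f13 :- f28, f20.]. New: f13.
Closure: {f13, f18, f2, f20, f21, f28, f33, f4, f6, f9} — 10 facts.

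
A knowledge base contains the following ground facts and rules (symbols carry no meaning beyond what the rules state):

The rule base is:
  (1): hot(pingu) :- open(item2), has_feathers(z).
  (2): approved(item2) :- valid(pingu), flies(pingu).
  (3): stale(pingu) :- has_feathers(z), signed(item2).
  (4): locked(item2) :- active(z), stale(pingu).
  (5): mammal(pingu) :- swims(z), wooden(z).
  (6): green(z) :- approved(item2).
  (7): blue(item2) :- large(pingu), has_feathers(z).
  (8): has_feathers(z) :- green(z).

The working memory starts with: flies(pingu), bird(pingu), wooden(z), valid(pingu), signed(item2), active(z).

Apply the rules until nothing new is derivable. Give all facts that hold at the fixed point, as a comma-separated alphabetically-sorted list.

Round 1 fires (2), giving approved(item2).
Round 2 fires (6), giving green(z).
Round 3 fires (8), giving has_feathers(z).
Round 4 fires (3), giving stale(pingu).
Round 5 fires (4), giving locked(item2).

active(z), approved(item2), bird(pingu), flies(pingu), green(z), has_feathers(z), locked(item2), signed(item2), stale(pingu), valid(pingu), wooden(z)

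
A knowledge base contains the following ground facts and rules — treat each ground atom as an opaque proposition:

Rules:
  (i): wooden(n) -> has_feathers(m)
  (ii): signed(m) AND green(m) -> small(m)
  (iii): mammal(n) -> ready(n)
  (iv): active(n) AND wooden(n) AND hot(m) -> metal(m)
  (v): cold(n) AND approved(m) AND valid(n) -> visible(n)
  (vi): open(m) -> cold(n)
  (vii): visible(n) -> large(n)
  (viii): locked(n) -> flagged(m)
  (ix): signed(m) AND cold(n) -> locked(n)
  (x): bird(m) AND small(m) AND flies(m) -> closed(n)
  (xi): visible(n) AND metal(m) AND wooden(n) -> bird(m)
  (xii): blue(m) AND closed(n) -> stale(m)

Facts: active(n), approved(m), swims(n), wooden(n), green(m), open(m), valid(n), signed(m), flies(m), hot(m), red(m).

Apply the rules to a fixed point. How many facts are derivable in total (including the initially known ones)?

Round 1: (i) [wooden(n) -> has_feathers(m)]; (ii) [signed(m) AND green(m) -> small(m)]; (iv) [active(n) AND wooden(n) AND hot(m) -> metal(m)]; (vi) [open(m) -> cold(n)]. Adds has_feathers(m), small(m), metal(m), cold(n).
Round 2: (v) [cold(n) AND approved(m) AND valid(n) -> visible(n)]; (ix) [signed(m) AND cold(n) -> locked(n)]. Adds visible(n), locked(n).
Round 3: (vii) [visible(n) -> large(n)]; (viii) [locked(n) -> flagged(m)]; (xi) [visible(n) AND metal(m) AND wooden(n) -> bird(m)]. Adds large(n), flagged(m), bird(m).
Round 4: (x) [bird(m) AND small(m) AND flies(m) -> closed(n)]. Adds closed(n).
Closure: {active(n), approved(m), bird(m), closed(n), cold(n), flagged(m), flies(m), green(m), has_feathers(m), hot(m), large(n), locked(n), metal(m), open(m), red(m), signed(m), small(m), swims(n), valid(n), visible(n), wooden(n)} — 21 facts.

21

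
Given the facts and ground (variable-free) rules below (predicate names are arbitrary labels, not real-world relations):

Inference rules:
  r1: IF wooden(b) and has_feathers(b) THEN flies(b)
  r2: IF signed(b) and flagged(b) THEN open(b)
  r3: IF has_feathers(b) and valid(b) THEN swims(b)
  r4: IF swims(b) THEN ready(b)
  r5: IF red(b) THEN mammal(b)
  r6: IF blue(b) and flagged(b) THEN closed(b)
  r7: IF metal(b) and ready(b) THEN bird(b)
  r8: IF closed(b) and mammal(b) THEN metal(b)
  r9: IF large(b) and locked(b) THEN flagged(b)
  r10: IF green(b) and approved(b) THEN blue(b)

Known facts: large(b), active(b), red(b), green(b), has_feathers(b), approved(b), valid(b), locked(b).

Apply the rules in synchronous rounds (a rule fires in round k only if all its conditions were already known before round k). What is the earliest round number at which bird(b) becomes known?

Round 1 — r3, r5, r9, r10, derive swims(b), mammal(b), flagged(b), blue(b).
Round 2 — r4, r6, derive ready(b), closed(b).
Round 3 — r8, derive metal(b).
Round 4 — r7, derive bird(b).
bird(b) first appears in round 4.

4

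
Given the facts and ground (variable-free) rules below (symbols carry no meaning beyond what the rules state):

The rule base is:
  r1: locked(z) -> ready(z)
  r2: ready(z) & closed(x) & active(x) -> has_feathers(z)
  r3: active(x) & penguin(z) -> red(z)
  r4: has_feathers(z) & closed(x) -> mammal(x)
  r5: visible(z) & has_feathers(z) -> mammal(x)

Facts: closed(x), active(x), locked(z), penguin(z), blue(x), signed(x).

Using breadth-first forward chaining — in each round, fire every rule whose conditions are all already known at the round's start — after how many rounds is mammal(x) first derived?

3

[1] r1 [locked(z) -> ready(z)]; r3 [active(x) & penguin(z) -> red(z)]. ⇒ new: ready(z), red(z).
[2] r2 [ready(z) & closed(x) & active(x) -> has_feathers(z)]. ⇒ new: has_feathers(z).
[3] r4 [has_feathers(z) & closed(x) -> mammal(x)]. ⇒ new: mammal(x).
mammal(x) first appears in round 3.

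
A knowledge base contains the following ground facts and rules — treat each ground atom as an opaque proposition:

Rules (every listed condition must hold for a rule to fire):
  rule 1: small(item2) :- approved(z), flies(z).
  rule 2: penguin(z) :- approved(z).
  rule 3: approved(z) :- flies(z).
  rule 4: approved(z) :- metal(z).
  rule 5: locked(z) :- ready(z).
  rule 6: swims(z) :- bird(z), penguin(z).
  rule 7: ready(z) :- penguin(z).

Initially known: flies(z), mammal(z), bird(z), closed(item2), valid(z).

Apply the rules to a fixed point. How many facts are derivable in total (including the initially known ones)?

11

Round 1 — rule 3, derive approved(z).
Round 2 — rule 1, rule 2, derive small(item2), penguin(z).
Round 3 — rule 6, rule 7, derive swims(z), ready(z).
Round 4 — rule 5, derive locked(z).
Closure: {approved(z), bird(z), closed(item2), flies(z), locked(z), mammal(z), penguin(z), ready(z), small(item2), swims(z), valid(z)} — 11 facts.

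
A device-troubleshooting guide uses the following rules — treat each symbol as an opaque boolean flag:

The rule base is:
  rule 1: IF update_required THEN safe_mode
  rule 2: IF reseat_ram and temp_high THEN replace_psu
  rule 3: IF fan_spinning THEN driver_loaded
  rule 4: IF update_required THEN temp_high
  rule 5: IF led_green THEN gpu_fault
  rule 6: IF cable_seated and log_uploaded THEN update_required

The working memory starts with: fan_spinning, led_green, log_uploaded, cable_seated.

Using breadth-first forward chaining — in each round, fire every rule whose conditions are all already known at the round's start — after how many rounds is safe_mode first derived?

2

Round 1 — rule 3, rule 5, rule 6, derive driver_loaded, gpu_fault, update_required.
Round 2 — rule 1, rule 4, derive safe_mode, temp_high.
safe_mode first appears in round 2.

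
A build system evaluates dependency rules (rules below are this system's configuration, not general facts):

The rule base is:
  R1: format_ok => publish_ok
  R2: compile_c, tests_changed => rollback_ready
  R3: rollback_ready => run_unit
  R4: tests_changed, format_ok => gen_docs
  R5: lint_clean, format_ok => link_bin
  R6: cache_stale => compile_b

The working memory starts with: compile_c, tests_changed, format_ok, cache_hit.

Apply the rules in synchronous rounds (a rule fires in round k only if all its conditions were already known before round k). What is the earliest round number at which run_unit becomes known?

[1] R1 [format_ok => publish_ok]; R2 [compile_c, tests_changed => rollback_ready]; R4 [tests_changed, format_ok => gen_docs]. ⇒ new: publish_ok, rollback_ready, gen_docs.
[2] R3 [rollback_ready => run_unit]. ⇒ new: run_unit.
run_unit first appears in round 2.

2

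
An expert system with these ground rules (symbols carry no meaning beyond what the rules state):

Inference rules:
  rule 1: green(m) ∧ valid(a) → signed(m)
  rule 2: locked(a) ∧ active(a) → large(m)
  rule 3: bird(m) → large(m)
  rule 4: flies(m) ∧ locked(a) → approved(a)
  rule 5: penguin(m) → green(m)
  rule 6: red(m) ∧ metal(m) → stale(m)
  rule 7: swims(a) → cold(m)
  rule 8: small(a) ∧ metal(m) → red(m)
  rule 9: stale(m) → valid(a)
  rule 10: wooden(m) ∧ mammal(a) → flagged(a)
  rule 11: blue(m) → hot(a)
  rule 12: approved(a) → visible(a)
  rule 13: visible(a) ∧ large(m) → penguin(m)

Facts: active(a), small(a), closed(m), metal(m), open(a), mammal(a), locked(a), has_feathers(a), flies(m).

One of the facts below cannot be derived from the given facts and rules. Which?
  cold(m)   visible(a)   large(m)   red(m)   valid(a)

cold(m)

Round 1: rule 2 [locked(a) ∧ active(a) → large(m)]; rule 4 [flies(m) ∧ locked(a) → approved(a)]; rule 8 [small(a) ∧ metal(m) → red(m)]. New: large(m), approved(a), red(m).
Round 2: rule 6 [red(m) ∧ metal(m) → stale(m)]; rule 12 [approved(a) → visible(a)]. New: stale(m), visible(a).
Round 3: rule 9 [stale(m) → valid(a)]; rule 13 [visible(a) ∧ large(m) → penguin(m)]. New: valid(a), penguin(m).
Round 4: rule 5 [penguin(m) → green(m)]. New: green(m).
Round 5: rule 1 [green(m) ∧ valid(a) → signed(m)]. New: signed(m).
Derived: red(m) (round 1), visible(a) (round 2), valid(a) (round 3), large(m) (round 1). cold(m) never appears in any round.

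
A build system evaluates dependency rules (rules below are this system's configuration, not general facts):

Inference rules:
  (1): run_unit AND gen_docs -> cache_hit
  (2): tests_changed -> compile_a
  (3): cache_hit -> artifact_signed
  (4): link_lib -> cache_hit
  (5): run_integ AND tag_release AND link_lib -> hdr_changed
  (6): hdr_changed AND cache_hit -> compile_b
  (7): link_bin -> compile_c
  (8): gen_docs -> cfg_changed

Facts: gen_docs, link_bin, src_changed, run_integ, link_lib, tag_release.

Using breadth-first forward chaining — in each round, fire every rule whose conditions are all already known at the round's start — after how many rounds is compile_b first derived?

Round 1: (4) [link_lib -> cache_hit]; (5) [run_integ AND tag_release AND link_lib -> hdr_changed]; (7) [link_bin -> compile_c]; (8) [gen_docs -> cfg_changed]. Adds cache_hit, hdr_changed, compile_c, cfg_changed.
Round 2: (3) [cache_hit -> artifact_signed]; (6) [hdr_changed AND cache_hit -> compile_b]. Adds artifact_signed, compile_b.
compile_b first appears in round 2.

2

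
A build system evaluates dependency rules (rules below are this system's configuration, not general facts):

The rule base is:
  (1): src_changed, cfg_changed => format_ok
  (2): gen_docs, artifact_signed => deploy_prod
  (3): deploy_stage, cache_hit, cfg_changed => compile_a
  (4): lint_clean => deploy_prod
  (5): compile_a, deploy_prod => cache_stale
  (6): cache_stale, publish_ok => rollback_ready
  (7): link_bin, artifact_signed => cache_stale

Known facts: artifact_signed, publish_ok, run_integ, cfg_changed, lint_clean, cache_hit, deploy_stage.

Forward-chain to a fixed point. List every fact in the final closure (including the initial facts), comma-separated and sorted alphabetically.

artifact_signed, cache_hit, cache_stale, cfg_changed, compile_a, deploy_prod, deploy_stage, lint_clean, publish_ok, rollback_ready, run_integ

Round 1 — (3), (4), derive compile_a, deploy_prod.
Round 2 — (5), derive cache_stale.
Round 3 — (6), derive rollback_ready.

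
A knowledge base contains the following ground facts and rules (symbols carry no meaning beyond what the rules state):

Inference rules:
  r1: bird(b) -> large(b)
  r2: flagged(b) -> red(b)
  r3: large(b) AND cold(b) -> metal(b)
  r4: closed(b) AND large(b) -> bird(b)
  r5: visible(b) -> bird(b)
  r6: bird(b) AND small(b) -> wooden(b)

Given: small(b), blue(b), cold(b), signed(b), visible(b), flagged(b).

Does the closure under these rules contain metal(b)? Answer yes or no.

Round 1 fires r2, r5, giving red(b), bird(b).
Round 2 fires r1, r6, giving large(b), wooden(b).
Round 3 fires r3, giving metal(b).
metal(b) appears in round 3, so it is derivable.

yes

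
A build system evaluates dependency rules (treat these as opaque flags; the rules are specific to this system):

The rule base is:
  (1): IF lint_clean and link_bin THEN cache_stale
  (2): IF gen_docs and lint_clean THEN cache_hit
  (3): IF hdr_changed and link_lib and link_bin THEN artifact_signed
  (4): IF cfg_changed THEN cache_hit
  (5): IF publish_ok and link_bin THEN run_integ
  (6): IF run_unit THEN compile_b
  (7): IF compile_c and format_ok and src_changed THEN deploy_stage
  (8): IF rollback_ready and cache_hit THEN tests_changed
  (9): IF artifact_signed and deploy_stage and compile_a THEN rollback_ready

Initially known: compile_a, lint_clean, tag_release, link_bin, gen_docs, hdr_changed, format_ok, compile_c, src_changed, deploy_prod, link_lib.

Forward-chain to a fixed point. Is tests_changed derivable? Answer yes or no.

yes

Round 1 — (1), (2), (3), (7), derive cache_stale, cache_hit, artifact_signed, deploy_stage.
Round 2 — (9), derive rollback_ready.
Round 3 — (8), derive tests_changed.
tests_changed appears in round 3, so it is derivable.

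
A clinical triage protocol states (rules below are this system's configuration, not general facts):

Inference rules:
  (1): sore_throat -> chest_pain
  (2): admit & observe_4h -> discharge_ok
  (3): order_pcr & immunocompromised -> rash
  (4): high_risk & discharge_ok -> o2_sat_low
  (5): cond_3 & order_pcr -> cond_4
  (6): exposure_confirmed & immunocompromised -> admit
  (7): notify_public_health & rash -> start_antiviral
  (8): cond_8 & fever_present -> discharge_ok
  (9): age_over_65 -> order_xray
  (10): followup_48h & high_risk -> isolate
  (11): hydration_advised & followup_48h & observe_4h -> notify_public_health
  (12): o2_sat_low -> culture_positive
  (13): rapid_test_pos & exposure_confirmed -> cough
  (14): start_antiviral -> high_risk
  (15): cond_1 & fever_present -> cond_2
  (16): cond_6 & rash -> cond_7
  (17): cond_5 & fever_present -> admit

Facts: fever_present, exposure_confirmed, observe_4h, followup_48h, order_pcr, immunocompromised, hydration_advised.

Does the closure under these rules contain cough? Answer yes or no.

Round 1: (3) [order_pcr & immunocompromised -> rash]; (6) [exposure_confirmed & immunocompromised -> admit]; (11) [hydration_advised & followup_48h & observe_4h -> notify_public_health]. New: rash, admit, notify_public_health.
Round 2: (2) [admit & observe_4h -> discharge_ok]; (7) [notify_public_health & rash -> start_antiviral]. New: discharge_ok, start_antiviral.
Round 3: (14) [start_antiviral -> high_risk]. New: high_risk.
Round 4: (4) [high_risk & discharge_ok -> o2_sat_low]; (10) [followup_48h & high_risk -> isolate]. New: o2_sat_low, isolate.
Round 5: (12) [o2_sat_low -> culture_positive]. New: culture_positive.
Fixed point reached. cough is concluded only by (13); (13) needs rapid_test_pos (never derived).

no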